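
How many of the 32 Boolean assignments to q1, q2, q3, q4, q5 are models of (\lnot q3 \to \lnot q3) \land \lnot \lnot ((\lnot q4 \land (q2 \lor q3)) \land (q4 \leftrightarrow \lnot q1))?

6

Initial set: {((\lnot q3 \to \lnot q3) \land \lnot \lnot ((\lnot q4 \land (q2 \lor q3)) \land (q4 \leftrightarrow \lnot q1)))}.
((\lnot q3 \to \lnot q3) \land \lnot \lnot ((\lnot q4 \land (q2 \lor q3)) \land (q4 \leftrightarrow \lnot q1))): α-rule — add (\lnot q3 \to \lnot q3), \lnot \lnot ((\lnot q4 \land (q2 \lor q3)) \land (q4 \leftrightarrow \lnot q1)).
\lnot \lnot ((\lnot q4 \land (q2 \lor q3)) \land (q4 \leftrightarrow \lnot q1)): drop double negation, giving ((\lnot q4 \land (q2 \lor q3)) \land (q4 \leftrightarrow \lnot q1)).
((\lnot q4 \land (q2 \lor q3)) \land (q4 \leftrightarrow \lnot q1)): α-rule — add (\lnot q4 \land (q2 \lor q3)), (q4 \leftrightarrow \lnot q1).
(\lnot q4 \land (q2 \lor q3)): α-rule — add \lnot q4, (q2 \lor q3).
(\lnot q3 \to \lnot q3): β-rule — branch into \lnot \lnot q3  //  \lnot q3.
  branch 1 (add \lnot \lnot q3):
    (q4 \leftrightarrow \lnot q1): β-rule — branch into q4, \lnot q1  //  \lnot q4, \lnot \lnot q1.
      branch 1.1 (add q4, \lnot q1):
        × closes — contains both q4 and \lnot q4.
      branch 1.2 (add \lnot q4, \lnot \lnot q1):
        (q2 \lor q3): β-rule — branch into q2  //  q3.
          branch 1.2.1 (add q2):
            ○ open, literals {q1=T, q2=T, q3=T, q4=F}.
          branch 1.2.2 (add q3):
            ○ open, literals {q1=T, q3=T, q4=F}.
  branch 2 (add \lnot q3):
    (q4 \leftrightarrow \lnot q1): β-rule — branch into q4, \lnot q1  //  \lnot q4, \lnot \lnot q1.
      branch 2.1 (add q4, \lnot q1):
        × closes — contains both q4 and \lnot q4.
      branch 2.2 (add \lnot q4, \lnot \lnot q1):
        (q2 \lor q3): β-rule — branch into q2  //  q3.
          branch 2.2.1 (add q2):
            ○ open, literals {q1=T, q2=T, q3=F, q4=F}.
          branch 2.2.2 (add q3):
            × closes — contains both q3 and \lnot q3.
3 branches closed, 3 open.
Each open branch fixes some atoms; the unmentioned ones are free. Counting distinct full assignments: branch {q1=T, q2=T, q3=T, q4=F} (q5) contributes 2 new; branch {q1=T, q3=T, q4=F} (q2, q5) contributes 2 new; branch {q1=T, q2=T, q3=F, q4=F} (q5) contributes 2 new. Total: 6.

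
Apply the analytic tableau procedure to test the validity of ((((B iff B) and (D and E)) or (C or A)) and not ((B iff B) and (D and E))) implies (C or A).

Assume the negation and expand:
Initial set: {not (((((B iff B) and (D and E)) or (C or A)) and not ((B iff B) and (D and E))) implies (C or A))}.
not (((((B iff B) and (D and E)) or (C or A)) and not ((B iff B) and (D and E))) implies (C or A)): α-rule — add ((((B iff B) and (D and E)) or (C or A)) and not ((B iff B) and (D and E))), not (C or A).
((((B iff B) and (D and E)) or (C or A)) and not ((B iff B) and (D and E))): α-rule — add (((B iff B) and (D and E)) or (C or A)), not ((B iff B) and (D and E)).
not (C or A): α-rule — add not C, not A.
(((B iff B) and (D and E)) or (C or A)): β-rule — branch into ((B iff B) and (D and E))  //  (C or A).
  branch 1 (add ((B iff B) and (D and E))):
    ((B iff B) and (D and E)): α-rule — add (B iff B), (D and E).
    (D and E): α-rule — add D, E.
    not ((B iff B) and (D and E)): β-rule — branch into not (B iff B)  //  not (D and E).
      branch 1.1 (add not (B iff B)):
        (B iff B): β-rule — branch into B, B  //  not B, not B.
          branch 1.1.1 (add B, B):
            not (B iff B): β-rule — branch into B, not B  //  not B, B.
              branch 1.1.1.1 (add B, not B):
                × closes — contains both B and not B.
              branch 1.1.1.2 (add not B, B):
                × closes — contains both B and not B.
          branch 1.1.2 (add not B, not B):
            not (B iff B): β-rule — branch into B, not B  //  not B, B.
              branch 1.1.2.1 (add B, not B):
                × closes — contains both B and not B.
              branch 1.1.2.2 (add not B, B):
                × closes — contains both B and not B.
      branch 1.2 (add not (D and E)):
        (B iff B): β-rule — branch into B, B  //  not B, not B.
          branch 1.2.1 (add B, B):
            not (D and E): β-rule — branch into not D  //  not E.
              branch 1.2.1.1 (add not D):
                × closes — contains both D and not D.
              branch 1.2.1.2 (add not E):
                × closes — contains both E and not E.
          branch 1.2.2 (add not B, not B):
            not (D and E): β-rule — branch into not D  //  not E.
              branch 1.2.2.1 (add not D):
                × closes — contains both D and not D.
              branch 1.2.2.2 (add not E):
                × closes — contains both E and not E.
  branch 2 (add (C or A)):
    not ((B iff B) and (D and E)): β-rule — branch into not (B iff B)  //  not (D and E).
      branch 2.1 (add not (B iff B)):
        (C or A): β-rule — branch into C  //  A.
          branch 2.1.1 (add C):
            × closes — contains both C and not C.
          branch 2.1.2 (add A):
            × closes — contains both A and not A.
      branch 2.2 (add not (D and E)):
        (C or A): β-rule — branch into C  //  A.
          branch 2.2.1 (add C):
            × closes — contains both C and not C.
          branch 2.2.2 (add A):
            × closes — contains both A and not A.
All 12 branches close.
Every branch closed, so the negation is unsatisfiable and the formula is valid.

Valid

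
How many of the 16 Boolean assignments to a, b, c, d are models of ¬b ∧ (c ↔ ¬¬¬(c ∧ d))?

2

Initial set: {(¬b ∧ (c ↔ ¬¬¬(c ∧ d)))}.
(¬b ∧ (c ↔ ¬¬¬(c ∧ d))): α-rule — add ¬b, (c ↔ ¬¬¬(c ∧ d)).
(c ↔ ¬¬¬(c ∧ d)): β-rule — branch into c, ¬¬¬(c ∧ d)  //  ¬c, ¬¬¬¬(c ∧ d).
  branch 1 (add c, ¬¬¬(c ∧ d)):
    ¬¬¬(c ∧ d): drop double negation, giving ¬(c ∧ d).
    ¬(c ∧ d): β-rule — branch into ¬c  //  ¬d.
      branch 1.1 (add ¬c):
        × closes — contains both c and ¬c.
      branch 1.2 (add ¬d):
        ○ open, literals {b=false, c=true, d=false}.
  branch 2 (add ¬c, ¬¬¬¬(c ∧ d)):
    ¬¬¬¬(c ∧ d): drop double negation, giving ¬¬(c ∧ d).
    ¬¬(c ∧ d): α-rule — add c, d.
    × closes — contains both c and ¬c.
2 branches closed, 1 open.
Each open branch fixes some atoms; the unmentioned ones are free. Counting distinct full assignments: branch {b=false, c=true, d=false} (a) contributes 2 new. Total: 2.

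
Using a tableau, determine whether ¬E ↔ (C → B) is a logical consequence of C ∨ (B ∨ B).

Initial set: {T (C ∨ (B ∨ B)); F (¬E ↔ (C → B))}.
T (C ∨ (B ∨ B)): β-rule — branch into T C  //  T (B ∨ B).
  branch 1 (add T C):
    F (¬E ↔ (C → B)): β-rule — branch into T ¬E, F (C → B)  //  F ¬E, T (C → B).
      branch 1.1 (add T ¬E, F (C → B)):
        F (C → B): α-rule — add T C, F B.
        ○ open, literals {B=F, C=T, E=F}.
      branch 1.2 (add F ¬E, T (C → B)):
        T (C → B): β-rule — branch into F C  //  T B.
          branch 1.2.1 (add F C):
            × closes — contains both C and ¬C.
          branch 1.2.2 (add T B):
            ○ open, literals {B=T, C=T, E=T}.
  branch 2 (add T (B ∨ B)):
    F (¬E ↔ (C → B)): β-rule — branch into T ¬E, F (C → B)  //  F ¬E, T (C → B).
      branch 2.1 (add T ¬E, F (C → B)):
        F (C → B): α-rule — add T C, F B.
        T (B ∨ B): β-rule — branch into T B  //  T B.
          branch 2.1.1 (add T B):
            × closes — contains both B and ¬B.
          branch 2.1.2 (add T B):
            × closes — contains both B and ¬B.
      branch 2.2 (add F ¬E, T (C → B)):
        T (B ∨ B): β-rule — branch into T B  //  T B.
          branch 2.2.1 (add T B):
            T (C → B): β-rule — branch into F C  //  T B.
              branch 2.2.1.1 (add F C):
                ○ open, literals {B=T, C=F, E=T}.
              branch 2.2.1.2 (add T B):
                ○ open, literals {B=T, E=T}.
          branch 2.2.2 (add T B):
            T (C → B): β-rule — branch into F C  //  T B.
              branch 2.2.2.1 (add F C):
                ○ open, literals {B=T, C=F, E=T}.
              branch 2.2.2.2 (add T B):
                ○ open, literals {B=T, E=T}.
3 branches closed, 6 open.
An open branch gives a countermodel: B=F, C=T, E=F (unmentioned atoms arbitrary); the premises hold there but the conclusion fails.

No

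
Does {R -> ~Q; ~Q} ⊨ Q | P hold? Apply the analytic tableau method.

No

Initial set: {(R -> ~Q); ~Q; ~(Q | P)}.
~(Q | P): α-rule — add ~Q, ~P.
(R -> ~Q): β-rule — branch into ~R  //  ~Q.
  branch 1 (add ~R):
    ○ open, literals {P=false, Q=false, R=false}.
  branch 2 (add ~Q):
    ○ open, literals {P=false, Q=false}.
0 branches closed, 2 open.
An open branch gives a countermodel: P=false, Q=false, R=false (unmentioned atoms arbitrary); the premises hold there but the conclusion fails.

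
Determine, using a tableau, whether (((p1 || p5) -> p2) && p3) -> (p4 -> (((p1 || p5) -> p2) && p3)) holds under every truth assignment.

Assume the negation and expand:
Initial set: {!((((p1 || p5) -> p2) && p3) -> (p4 -> (((p1 || p5) -> p2) && p3)))}.
!((((p1 || p5) -> p2) && p3) -> (p4 -> (((p1 || p5) -> p2) && p3))): α-rule — add (((p1 || p5) -> p2) && p3), !(p4 -> (((p1 || p5) -> p2) && p3)).
(((p1 || p5) -> p2) && p3): α-rule — add ((p1 || p5) -> p2), p3.
!(p4 -> (((p1 || p5) -> p2) && p3)): α-rule — add p4, !(((p1 || p5) -> p2) && p3).
((p1 || p5) -> p2): β-rule — branch into !(p1 || p5)  //  p2.
  branch 1 (add !(p1 || p5)):
    !(p1 || p5): α-rule — add !p1, !p5.
    !(((p1 || p5) -> p2) && p3): β-rule — branch into !((p1 || p5) -> p2)  //  !p3.
      branch 1.1 (add !((p1 || p5) -> p2)):
        !((p1 || p5) -> p2): α-rule — add (p1 || p5), !p2.
        (p1 || p5): β-rule — branch into p1  //  p5.
          branch 1.1.1 (add p1):
            × closes — contains both p1 and !p1.
          branch 1.1.2 (add p5):
            × closes — contains both p5 and !p5.
      branch 1.2 (add !p3):
        × closes — contains both p3 and !p3.
  branch 2 (add p2):
    !(((p1 || p5) -> p2) && p3): β-rule — branch into !((p1 || p5) -> p2)  //  !p3.
      branch 2.1 (add !((p1 || p5) -> p2)):
        !((p1 || p5) -> p2): α-rule — add (p1 || p5), !p2.
        × closes — contains both p2 and !p2.
      branch 2.2 (add !p3):
        × closes — contains both p3 and !p3.
All 5 branches close.
Every branch closed, so the negation is unsatisfiable and the formula is valid.

Valid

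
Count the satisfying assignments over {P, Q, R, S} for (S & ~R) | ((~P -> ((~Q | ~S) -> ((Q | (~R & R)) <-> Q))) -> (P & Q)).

7

Initial set: {((S & ~R) | ((~P -> ((~Q | ~S) -> ((Q | (~R & R)) <-> Q))) -> (P & Q)))}.
((S & ~R) | ((~P -> ((~Q | ~S) -> ((Q | (~R & R)) <-> Q))) -> (P & Q))): β-rule — branch into (S & ~R)  //  ((~P -> ((~Q | ~S) -> ((Q | (~R & R)) <-> Q))) -> (P & Q)).
  branch 1 (add (S & ~R)):
    (S & ~R): α-rule — add S, ~R.
    ○ open, literals {R=false, S=true}.
  branch 2 (add ((~P -> ((~Q | ~S) -> ((Q | (~R & R)) <-> Q))) -> (P & Q))):
    ((~P -> ((~Q | ~S) -> ((Q | (~R & R)) <-> Q))) -> (P & Q)): β-rule — branch into ~(~P -> ((~Q | ~S) -> ((Q | (~R & R)) <-> Q)))  //  (P & Q).
      branch 2.1 (add ~(~P -> ((~Q | ~S) -> ((Q | (~R & R)) <-> Q)))):
        ~(~P -> ((~Q | ~S) -> ((Q | (~R & R)) <-> Q))): α-rule — add ~P, ~((~Q | ~S) -> ((Q | (~R & R)) <-> Q)).
        ~((~Q | ~S) -> ((Q | (~R & R)) <-> Q)): α-rule — add (~Q | ~S), ~((Q | (~R & R)) <-> Q).
        (~Q | ~S): β-rule — branch into ~Q  //  ~S.
          branch 2.1.1 (add ~Q):
            ~((Q | (~R & R)) <-> Q): β-rule — branch into (Q | (~R & R)), ~Q  //  ~(Q | (~R & R)), Q.
              branch 2.1.1.1 (add (Q | (~R & R)), ~Q):
                (Q | (~R & R)): β-rule — branch into Q  //  (~R & R).
                  branch 2.1.1.1.1 (add Q):
                    × closes — contains both Q and ~Q.
                  branch 2.1.1.1.2 (add (~R & R)):
                    (~R & R): α-rule — add ~R, R.
                    × closes — contains both R and ~R.
              branch 2.1.1.2 (add ~(Q | (~R & R)), Q):
                × closes — contains both Q and ~Q.
          branch 2.1.2 (add ~S):
            ~((Q | (~R & R)) <-> Q): β-rule — branch into (Q | (~R & R)), ~Q  //  ~(Q | (~R & R)), Q.
              branch 2.1.2.1 (add (Q | (~R & R)), ~Q):
                (Q | (~R & R)): β-rule — branch into Q  //  (~R & R).
                  branch 2.1.2.1.1 (add Q):
                    × closes — contains both Q and ~Q.
                  branch 2.1.2.1.2 (add (~R & R)):
                    (~R & R): α-rule — add ~R, R.
                    × closes — contains both R and ~R.
              branch 2.1.2.2 (add ~(Q | (~R & R)), Q):
                ~(Q | (~R & R)): α-rule — add ~Q, ~(~R & R).
                × closes — contains both Q and ~Q.
      branch 2.2 (add (P & Q)):
        (P & Q): α-rule — add P, Q.
        ○ open, literals {P=true, Q=true}.
6 branches closed, 2 open.
Each open branch fixes some atoms; the unmentioned ones are free. Counting distinct full assignments: branch {R=false, S=true} (P, Q) contributes 4 new; branch {P=true, Q=true} (R, S) contributes 3 new. Total: 7.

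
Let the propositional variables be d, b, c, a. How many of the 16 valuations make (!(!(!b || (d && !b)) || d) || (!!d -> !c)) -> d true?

Initial set: {((!(!(!b || (d && !b)) || d) || (!!d -> !c)) -> d)}.
((!(!(!b || (d && !b)) || d) || (!!d -> !c)) -> d): β-rule — branch into !(!(!(!b || (d && !b)) || d) || (!!d -> !c))  //  d.
  branch 1 (add !(!(!(!b || (d && !b)) || d) || (!!d -> !c))):
    !(!(!(!b || (d && !b)) || d) || (!!d -> !c)): α-rule — add !!(!(!b || (d && !b)) || d), !(!!d -> !c).
    !(!!d -> !c): α-rule — add !!d, !!c.
    !!d: drop double negation, giving d.
    !!(!(!b || (d && !b)) || d): β-rule — branch into !(!b || (d && !b))  //  d.
      branch 1.1 (add !(!b || (d && !b))):
        !(!b || (d && !b)): α-rule — add !!b, !(d && !b).
        !(d && !b): β-rule — branch into !d  //  !!b.
          branch 1.1.1 (add !d):
            × closes — contains both d and !d.
          branch 1.1.2 (add !!b):
            ○ open, literals {b=1, c=1, d=1}.
      branch 1.2 (add d):
        ○ open, literals {c=1, d=1}.
  branch 2 (add d):
    ○ open, literals {d=1}.
1 branch closed, 3 open.
Each open branch fixes some atoms; the unmentioned ones are free. Counting distinct full assignments: branch {b=1, c=1, d=1} (a) contributes 2 new; branch {c=1, d=1} (b, a) contributes 2 new; branch {d=1} (b, c, a) contributes 4 new. Total: 8.

8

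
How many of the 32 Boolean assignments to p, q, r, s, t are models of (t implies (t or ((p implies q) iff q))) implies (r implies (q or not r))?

Initial set: {((t implies (t or ((p implies q) iff q))) implies (r implies (q or not r)))}.
((t implies (t or ((p implies q) iff q))) implies (r implies (q or not r))): β-rule — branch into not (t implies (t or ((p implies q) iff q)))  //  (r implies (q or not r)).
  branch 1 (add not (t implies (t or ((p implies q) iff q)))):
    not (t implies (t or ((p implies q) iff q))): α-rule — add t, not (t or ((p implies q) iff q)).
    not (t or ((p implies q) iff q)): α-rule — add not t, not ((p implies q) iff q).
    × closes — contains both t and not t.
  branch 2 (add (r implies (q or not r))):
    (r implies (q or not r)): β-rule — branch into not r  //  (q or not r).
      branch 2.1 (add not r):
        ○ open, literals {r=false}.
      branch 2.2 (add (q or not r)):
        (q or not r): β-rule — branch into q  //  not r.
          branch 2.2.1 (add q):
            ○ open, literals {q=true}.
          branch 2.2.2 (add not r):
            ○ open, literals {r=false}.
1 branch closed, 3 open.
Each open branch fixes some atoms; the unmentioned ones are free. Counting distinct full assignments: branch {r=false} (p, q, s, t) contributes 16 new; branch {q=true} (p, r, s, t) contributes 8 new; branch {r=false} (p, q, s, t) contributes 0 new. Total: 24.

24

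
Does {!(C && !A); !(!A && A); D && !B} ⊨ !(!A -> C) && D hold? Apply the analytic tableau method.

No

Initial set: {T !(C && !A); T !(!A && A); T (D && !B); F (!(!A -> C) && D)}.
T (D && !B): α-rule — add T D, T !B.
T !(C && !A): β-rule — branch into F C  //  F !A.
  branch 1 (add F C):
    T !(!A && A): β-rule — branch into F !A  //  F A.
      branch 1.1 (add F !A):
        F (!(!A -> C) && D): β-rule — branch into F !(!A -> C)  //  F D.
          branch 1.1.1 (add F !(!A -> C)):
            F !(!A -> C): β-rule — branch into F !A  //  T C.
              branch 1.1.1.1 (add F !A):
                ○ open, literals {A=T, B=F, C=F, D=T}.
              branch 1.1.1.2 (add T C):
                × closes — contains both C and !C.
          branch 1.1.2 (add F D):
            × closes — contains both D and !D.
      branch 1.2 (add F A):
        F (!(!A -> C) && D): β-rule — branch into F !(!A -> C)  //  F D.
          branch 1.2.1 (add F !(!A -> C)):
            F !(!A -> C): β-rule — branch into F !A  //  T C.
              branch 1.2.1.1 (add F !A):
                × closes — contains both A and !A.
              branch 1.2.1.2 (add T C):
                × closes — contains both C and !C.
          branch 1.2.2 (add F D):
            × closes — contains both D and !D.
  branch 2 (add F !A):
    T !(!A && A): β-rule — branch into F !A  //  F A.
      branch 2.1 (add F !A):
        F (!(!A -> C) && D): β-rule — branch into F !(!A -> C)  //  F D.
          branch 2.1.1 (add F !(!A -> C)):
            F !(!A -> C): β-rule — branch into F !A  //  T C.
              branch 2.1.1.1 (add F !A):
                ○ open, literals {A=T, B=F, D=T}.
              branch 2.1.1.2 (add T C):
                ○ open, literals {A=T, B=F, C=T, D=T}.
          branch 2.1.2 (add F D):
            × closes — contains both D and !D.
      branch 2.2 (add F A):
        × closes — contains both A and !A.
7 branches closed, 3 open.
An open branch gives a countermodel: A=T, B=F, C=F, D=T (unmentioned atoms arbitrary); the premises hold there but the conclusion fails.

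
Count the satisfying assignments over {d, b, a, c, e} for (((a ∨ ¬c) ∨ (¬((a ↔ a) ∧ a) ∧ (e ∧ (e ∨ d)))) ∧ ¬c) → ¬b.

24

Initial set: {T ((((a ∨ ¬c) ∨ (¬((a ↔ a) ∧ a) ∧ (e ∧ (e ∨ d)))) ∧ ¬c) → ¬b)}.
T ((((a ∨ ¬c) ∨ (¬((a ↔ a) ∧ a) ∧ (e ∧ (e ∨ d)))) ∧ ¬c) → ¬b): β-rule — branch into F (((a ∨ ¬c) ∨ (¬((a ↔ a) ∧ a) ∧ (e ∧ (e ∨ d)))) ∧ ¬c)  //  T ¬b.
  branch 1 (add F (((a ∨ ¬c) ∨ (¬((a ↔ a) ∧ a) ∧ (e ∧ (e ∨ d)))) ∧ ¬c)):
    F (((a ∨ ¬c) ∨ (¬((a ↔ a) ∧ a) ∧ (e ∧ (e ∨ d)))) ∧ ¬c): β-rule — branch into F ((a ∨ ¬c) ∨ (¬((a ↔ a) ∧ a) ∧ (e ∧ (e ∨ d))))  //  F ¬c.
      branch 1.1 (add F ((a ∨ ¬c) ∨ (¬((a ↔ a) ∧ a) ∧ (e ∧ (e ∨ d))))):
        F ((a ∨ ¬c) ∨ (¬((a ↔ a) ∧ a) ∧ (e ∧ (e ∨ d)))): α-rule — add F (a ∨ ¬c), F (¬((a ↔ a) ∧ a) ∧ (e ∧ (e ∨ d))).
        F (a ∨ ¬c): α-rule — add F a, F ¬c.
        F (¬((a ↔ a) ∧ a) ∧ (e ∧ (e ∨ d))): β-rule — branch into F ¬((a ↔ a) ∧ a)  //  F (e ∧ (e ∨ d)).
          branch 1.1.1 (add F ¬((a ↔ a) ∧ a)):
            F ¬((a ↔ a) ∧ a): α-rule — add T (a ↔ a), T a.
            × closes — contains both a and ¬a.
          branch 1.1.2 (add F (e ∧ (e ∨ d))):
            F (e ∧ (e ∨ d)): β-rule — branch into F e  //  F (e ∨ d).
              branch 1.1.2.1 (add F e):
                ○ open, literals {a=F, c=T, e=F}.
              branch 1.1.2.2 (add F (e ∨ d)):
                F (e ∨ d): α-rule — add F e, F d.
                ○ open, literals {a=F, c=T, d=F, e=F}.
      branch 1.2 (add F ¬c):
        ○ open, literals {c=T}.
  branch 2 (add T ¬b):
    ○ open, literals {b=F}.
1 branch closed, 4 open.
Each open branch fixes some atoms; the unmentioned ones are free. Counting distinct full assignments: branch {a=F, c=T, e=F} (d, b) contributes 4 new; branch {a=F, c=T, d=F, e=F} (b) contributes 0 new; branch {c=T} (d, b, a, e) contributes 12 new; branch {b=F} (d, a, c, e) contributes 8 new. Total: 24.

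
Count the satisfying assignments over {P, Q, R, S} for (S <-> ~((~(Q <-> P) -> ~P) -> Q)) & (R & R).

4

Initial set: {T ((S <-> ~((~(Q <-> P) -> ~P) -> Q)) & (R & R))}.
T ((S <-> ~((~(Q <-> P) -> ~P) -> Q)) & (R & R)): α-rule — add T (S <-> ~((~(Q <-> P) -> ~P) -> Q)), T (R & R).
T (R & R): α-rule — add T R, T R.
T (S <-> ~((~(Q <-> P) -> ~P) -> Q)): β-rule — branch into T S, T ~((~(Q <-> P) -> ~P) -> Q)  //  F S, F ~((~(Q <-> P) -> ~P) -> Q).
  branch 1 (add T S, T ~((~(Q <-> P) -> ~P) -> Q)):
    T ~((~(Q <-> P) -> ~P) -> Q): α-rule — add T (~(Q <-> P) -> ~P), F Q.
    T (~(Q <-> P) -> ~P): β-rule — branch into F ~(Q <-> P)  //  T ~P.
      branch 1.1 (add F ~(Q <-> P)):
        F ~(Q <-> P): β-rule — branch into T Q, T P  //  F Q, F P.
          branch 1.1.1 (add T Q, T P):
            × closes — contains both Q and ~Q.
          branch 1.1.2 (add F Q, F P):
            ○ open, literals {P=false, Q=false, R=true, S=true}.
      branch 1.2 (add T ~P):
        ○ open, literals {P=false, Q=false, R=true, S=true}.
  branch 2 (add F S, F ~((~(Q <-> P) -> ~P) -> Q)):
    F ~((~(Q <-> P) -> ~P) -> Q): β-rule — branch into F (~(Q <-> P) -> ~P)  //  T Q.
      branch 2.1 (add F (~(Q <-> P) -> ~P)):
        F (~(Q <-> P) -> ~P): α-rule — add T ~(Q <-> P), F ~P.
        T ~(Q <-> P): β-rule — branch into T Q, F P  //  F Q, T P.
          branch 2.1.1 (add T Q, F P):
            × closes — contains both P and ~P.
          branch 2.1.2 (add F Q, T P):
            ○ open, literals {P=true, Q=false, R=true, S=false}.
      branch 2.2 (add T Q):
        ○ open, literals {Q=true, R=true, S=false}.
2 branches closed, 4 open.
Each open branch fixes some atoms; the unmentioned ones are free. Counting distinct full assignments: branch {P=false, Q=false, R=true, S=true} (none free) contributes 1 new; branch {P=false, Q=false, R=true, S=true} (none free) contributes 0 new; branch {P=true, Q=false, R=true, S=false} (none free) contributes 1 new; branch {Q=true, R=true, S=false} (P) contributes 2 new. Total: 4.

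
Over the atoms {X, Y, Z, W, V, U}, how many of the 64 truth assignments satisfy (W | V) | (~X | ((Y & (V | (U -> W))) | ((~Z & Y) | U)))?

62

Initial set: {((W | V) | (~X | ((Y & (V | (U -> W))) | ((~Z & Y) | U))))}.
((W | V) | (~X | ((Y & (V | (U -> W))) | ((~Z & Y) | U)))): β-rule — branch into (W | V)  //  (~X | ((Y & (V | (U -> W))) | ((~Z & Y) | U))).
  branch 1 (add (W | V)):
    (W | V): β-rule — branch into W  //  V.
      branch 1.1 (add W):
        ○ open, literals {W=T}.
      branch 1.2 (add V):
        ○ open, literals {V=T}.
  branch 2 (add (~X | ((Y & (V | (U -> W))) | ((~Z & Y) | U)))):
    (~X | ((Y & (V | (U -> W))) | ((~Z & Y) | U))): β-rule — branch into ~X  //  ((Y & (V | (U -> W))) | ((~Z & Y) | U)).
      branch 2.1 (add ~X):
        ○ open, literals {X=F}.
      branch 2.2 (add ((Y & (V | (U -> W))) | ((~Z & Y) | U))):
        ((Y & (V | (U -> W))) | ((~Z & Y) | U)): β-rule — branch into (Y & (V | (U -> W)))  //  ((~Z & Y) | U).
          branch 2.2.1 (add (Y & (V | (U -> W)))):
            (Y & (V | (U -> W))): α-rule — add Y, (V | (U -> W)).
            (V | (U -> W)): β-rule — branch into V  //  (U -> W).
              branch 2.2.1.1 (add V):
                ○ open, literals {V=T, Y=T}.
              branch 2.2.1.2 (add (U -> W)):
                (U -> W): β-rule — branch into ~U  //  W.
                  branch 2.2.1.2.1 (add ~U):
                    ○ open, literals {U=F, Y=T}.
                  branch 2.2.1.2.2 (add W):
                    ○ open, literals {W=T, Y=T}.
          branch 2.2.2 (add ((~Z & Y) | U)):
            ((~Z & Y) | U): β-rule — branch into (~Z & Y)  //  U.
              branch 2.2.2.1 (add (~Z & Y)):
                (~Z & Y): α-rule — add ~Z, Y.
                ○ open, literals {Y=T, Z=F}.
              branch 2.2.2.2 (add U):
                ○ open, literals {U=T}.
0 branches closed, 8 open.
Each open branch fixes some atoms; the unmentioned ones are free. Counting distinct full assignments: branch {W=T} (X, Y, Z, V, U) contributes 32 new; branch {V=T} (X, Y, Z, W, U) contributes 16 new; branch {X=F} (Y, Z, W, V, U) contributes 8 new; branch {V=T, Y=T} (X, Z, W, U) contributes 0 new; branch {U=F, Y=T} (X, Z, W, V) contributes 2 new; branch {W=T, Y=T} (X, Z, V, U) contributes 0 new; branch {Y=T, Z=F} (X, W, V, U) contributes 1 new; branch {U=T} (X, Y, Z, W, V) contributes 3 new. Total: 62.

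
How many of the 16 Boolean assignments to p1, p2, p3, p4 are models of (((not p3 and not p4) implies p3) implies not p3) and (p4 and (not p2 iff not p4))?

2

Initial set: {((((not p3 and not p4) implies p3) implies not p3) and (p4 and (not p2 iff not p4)))}.
((((not p3 and not p4) implies p3) implies not p3) and (p4 and (not p2 iff not p4))): α-rule — add (((not p3 and not p4) implies p3) implies not p3), (p4 and (not p2 iff not p4)).
(p4 and (not p2 iff not p4)): α-rule — add p4, (not p2 iff not p4).
(((not p3 and not p4) implies p3) implies not p3): β-rule — branch into not ((not p3 and not p4) implies p3)  //  not p3.
  branch 1 (add not ((not p3 and not p4) implies p3)):
    not ((not p3 and not p4) implies p3): α-rule — add (not p3 and not p4), not p3.
    (not p3 and not p4): α-rule — add not p3, not p4.
    × closes — contains both p4 and not p4.
  branch 2 (add not p3):
    (not p2 iff not p4): β-rule — branch into not p2, not p4  //  not not p2, not not p4.
      branch 2.1 (add not p2, not p4):
        × closes — contains both p4 and not p4.
      branch 2.2 (add not not p2, not not p4):
        ○ open, literals {p2=T, p3=F, p4=T}.
2 branches closed, 1 open.
Each open branch fixes some atoms; the unmentioned ones are free. Counting distinct full assignments: branch {p2=T, p3=F, p4=T} (p1) contributes 2 new. Total: 2.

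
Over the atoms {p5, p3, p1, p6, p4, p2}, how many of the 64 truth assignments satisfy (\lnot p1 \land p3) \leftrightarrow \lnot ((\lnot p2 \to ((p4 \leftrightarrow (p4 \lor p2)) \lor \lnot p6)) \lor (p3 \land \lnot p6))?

Initial set: {((\lnot p1 \land p3) \leftrightarrow \lnot ((\lnot p2 \to ((p4 \leftrightarrow (p4 \lor p2)) \lor \lnot p6)) \lor (p3 \land \lnot p6)))}.
((\lnot p1 \land p3) \leftrightarrow \lnot ((\lnot p2 \to ((p4 \leftrightarrow (p4 \lor p2)) \lor \lnot p6)) \lor (p3 \land \lnot p6))): β-rule — branch into (\lnot p1 \land p3), \lnot ((\lnot p2 \to ((p4 \leftrightarrow (p4 \lor p2)) \lor \lnot p6)) \lor (p3 \land \lnot p6))  //  \lnot (\lnot p1 \land p3), \lnot \lnot ((\lnot p2 \to ((p4 \leftrightarrow (p4 \lor p2)) \lor \lnot p6)) \lor (p3 \land \lnot p6)).
  branch 1 (add (\lnot p1 \land p3), \lnot ((\lnot p2 \to ((p4 \leftrightarrow (p4 \lor p2)) \lor \lnot p6)) \lor (p3 \land \lnot p6))):
    (\lnot p1 \land p3): α-rule — add \lnot p1, p3.
    \lnot ((\lnot p2 \to ((p4 \leftrightarrow (p4 \lor p2)) \lor \lnot p6)) \lor (p3 \land \lnot p6)): α-rule — add \lnot (\lnot p2 \to ((p4 \leftrightarrow (p4 \lor p2)) \lor \lnot p6)), \lnot (p3 \land \lnot p6).
    \lnot (\lnot p2 \to ((p4 \leftrightarrow (p4 \lor p2)) \lor \lnot p6)): α-rule — add \lnot p2, \lnot ((p4 \leftrightarrow (p4 \lor p2)) \lor \lnot p6).
    \lnot ((p4 \leftrightarrow (p4 \lor p2)) \lor \lnot p6): α-rule — add \lnot (p4 \leftrightarrow (p4 \lor p2)), \lnot \lnot p6.
    \lnot (p3 \land \lnot p6): β-rule — branch into \lnot p3  //  \lnot \lnot p6.
      branch 1.1 (add \lnot p3):
        × closes — contains both p3 and \lnot p3.
      branch 1.2 (add \lnot \lnot p6):
        \lnot (p4 \leftrightarrow (p4 \lor p2)): β-rule — branch into p4, \lnot (p4 \lor p2)  //  \lnot p4, (p4 \lor p2).
          branch 1.2.1 (add p4, \lnot (p4 \lor p2)):
            \lnot (p4 \lor p2): α-rule — add \lnot p4, \lnot p2.
            × closes — contains both p4 and \lnot p4.
          branch 1.2.2 (add \lnot p4, (p4 \lor p2)):
            (p4 \lor p2): β-rule — branch into p4  //  p2.
              branch 1.2.2.1 (add p4):
                × closes — contains both p4 and \lnot p4.
              branch 1.2.2.2 (add p2):
                × closes — contains both p2 and \lnot p2.
  branch 2 (add \lnot (\lnot p1 \land p3), \lnot \lnot ((\lnot p2 \to ((p4 \leftrightarrow (p4 \lor p2)) \lor \lnot p6)) \lor (p3 \land \lnot p6))):
    \lnot (\lnot p1 \land p3): β-rule — branch into \lnot \lnot p1  //  \lnot p3.
      branch 2.1 (add \lnot \lnot p1):
        \lnot \lnot ((\lnot p2 \to ((p4 \leftrightarrow (p4 \lor p2)) \lor \lnot p6)) \lor (p3 \land \lnot p6)): β-rule — branch into (\lnot p2 \to ((p4 \leftrightarrow (p4 \lor p2)) \lor \lnot p6))  //  (p3 \land \lnot p6).
          branch 2.1.1 (add (\lnot p2 \to ((p4 \leftrightarrow (p4 \lor p2)) \lor \lnot p6))):
            (\lnot p2 \to ((p4 \leftrightarrow (p4 \lor p2)) \lor \lnot p6)): β-rule — branch into \lnot \lnot p2  //  ((p4 \leftrightarrow (p4 \lor p2)) \lor \lnot p6).
              branch 2.1.1.1 (add \lnot \lnot p2):
                ○ open, literals {p1=true, p2=true}.
              branch 2.1.1.2 (add ((p4 \leftrightarrow (p4 \lor p2)) \lor \lnot p6)):
                ((p4 \leftrightarrow (p4 \lor p2)) \lor \lnot p6): β-rule — branch into (p4 \leftrightarrow (p4 \lor p2))  //  \lnot p6.
                  branch 2.1.1.2.1 (add (p4 \leftrightarrow (p4 \lor p2))):
                    (p4 \leftrightarrow (p4 \lor p2)): β-rule — branch into p4, (p4 \lor p2)  //  \lnot p4, \lnot (p4 \lor p2).
                      branch 2.1.1.2.1.1 (add p4, (p4 \lor p2)):
                        (p4 \lor p2): β-rule — branch into p4  //  p2.
                          branch 2.1.1.2.1.1.1 (add p4):
                            ○ open, literals {p1=true, p4=true}.
                          branch 2.1.1.2.1.1.2 (add p2):
                            ○ open, literals {p1=true, p2=true, p4=true}.
                      branch 2.1.1.2.1.2 (add \lnot p4, \lnot (p4 \lor p2)):
                        \lnot (p4 \lor p2): α-rule — add \lnot p4, \lnot p2.
                        ○ open, literals {p1=true, p2=false, p4=false}.
                  branch 2.1.1.2.2 (add \lnot p6):
                    ○ open, literals {p1=true, p6=false}.
          branch 2.1.2 (add (p3 \land \lnot p6)):
            (p3 \land \lnot p6): α-rule — add p3, \lnot p6.
            ○ open, literals {p1=true, p3=true, p6=false}.
      branch 2.2 (add \lnot p3):
        \lnot \lnot ((\lnot p2 \to ((p4 \leftrightarrow (p4 \lor p2)) \lor \lnot p6)) \lor (p3 \land \lnot p6)): β-rule — branch into (\lnot p2 \to ((p4 \leftrightarrow (p4 \lor p2)) \lor \lnot p6))  //  (p3 \land \lnot p6).
          branch 2.2.1 (add (\lnot p2 \to ((p4 \leftrightarrow (p4 \lor p2)) \lor \lnot p6))):
            (\lnot p2 \to ((p4 \leftrightarrow (p4 \lor p2)) \lor \lnot p6)): β-rule — branch into \lnot \lnot p2  //  ((p4 \leftrightarrow (p4 \lor p2)) \lor \lnot p6).
              branch 2.2.1.1 (add \lnot \lnot p2):
                ○ open, literals {p2=true, p3=false}.
              branch 2.2.1.2 (add ((p4 \leftrightarrow (p4 \lor p2)) \lor \lnot p6)):
                ((p4 \leftrightarrow (p4 \lor p2)) \lor \lnot p6): β-rule — branch into (p4 \leftrightarrow (p4 \lor p2))  //  \lnot p6.
                  branch 2.2.1.2.1 (add (p4 \leftrightarrow (p4 \lor p2))):
                    (p4 \leftrightarrow (p4 \lor p2)): β-rule — branch into p4, (p4 \lor p2)  //  \lnot p4, \lnot (p4 \lor p2).
                      branch 2.2.1.2.1.1 (add p4, (p4 \lor p2)):
                        (p4 \lor p2): β-rule — branch into p4  //  p2.
                          branch 2.2.1.2.1.1.1 (add p4):
                            ○ open, literals {p3=false, p4=true}.
                          branch 2.2.1.2.1.1.2 (add p2):
                            ○ open, literals {p2=true, p3=false, p4=true}.
                      branch 2.2.1.2.1.2 (add \lnot p4, \lnot (p4 \lor p2)):
                        \lnot (p4 \lor p2): α-rule — add \lnot p4, \lnot p2.
                        ○ open, literals {p2=false, p3=false, p4=false}.
                  branch 2.2.1.2.2 (add \lnot p6):
                    ○ open, literals {p3=false, p6=false}.
          branch 2.2.2 (add (p3 \land \lnot p6)):
            (p3 \land \lnot p6): α-rule — add p3, \lnot p6.
            × closes — contains both p3 and \lnot p3.
5 branches closed, 11 open.
Each open branch fixes some atoms; the unmentioned ones are free. Counting distinct full assignments: branch {p1=true, p2=true} (p5, p3, p6, p4) contributes 16 new; branch {p1=true, p4=true} (p5, p3, p6, p2) contributes 8 new; branch {p1=true, p2=true, p4=true} (p5, p3, p6) contributes 0 new; branch {p1=true, p2=false, p4=false} (p5, p3, p6) contributes 8 new; branch {p1=true, p6=false} (p5, p3, p4, p2) contributes 0 new; branch {p1=true, p3=true, p6=false} (p5, p4, p2) contributes 0 new; branch {p2=true, p3=false} (p5, p1, p6, p4) contributes 8 new; branch {p3=false, p4=true} (p5, p1, p6, p2) contributes 4 new; branch {p2=true, p3=false, p4=true} (p5, p1, p6) contributes 0 new; branch {p2=false, p3=false, p4=false} (p5, p1, p6) contributes 4 new; branch {p3=false, p6=false} (p5, p1, p4, p2) contributes 0 new. Total: 48.

48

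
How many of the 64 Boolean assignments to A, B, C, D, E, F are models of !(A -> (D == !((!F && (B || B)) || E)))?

Initial set: {!(A -> (D == !((!F && (B || B)) || E)))}.
!(A -> (D == !((!F && (B || B)) || E))): α-rule — add A, !(D == !((!F && (B || B)) || E)).
!(D == !((!F && (B || B)) || E)): β-rule — branch into D, !!((!F && (B || B)) || E)  //  !D, !((!F && (B || B)) || E).
  branch 1 (add D, !!((!F && (B || B)) || E)):
    !!((!F && (B || B)) || E): β-rule — branch into (!F && (B || B))  //  E.
      branch 1.1 (add (!F && (B || B))):
        (!F && (B || B)): α-rule — add !F, (B || B).
        (B || B): β-rule — branch into B  //  B.
          branch 1.1.1 (add B):
            ○ open, literals {A=1, B=1, D=1, F=0}.
          branch 1.1.2 (add B):
            ○ open, literals {A=1, B=1, D=1, F=0}.
      branch 1.2 (add E):
        ○ open, literals {A=1, D=1, E=1}.
  branch 2 (add !D, !((!F && (B || B)) || E)):
    !((!F && (B || B)) || E): α-rule — add !(!F && (B || B)), !E.
    !(!F && (B || B)): β-rule — branch into !!F  //  !(B || B).
      branch 2.1 (add !!F):
        ○ open, literals {A=1, D=0, E=0, F=1}.
      branch 2.2 (add !(B || B)):
        !(B || B): α-rule — add !B, !B.
        ○ open, literals {A=1, B=0, D=0, E=0}.
0 branches closed, 5 open.
Each open branch fixes some atoms; the unmentioned ones are free. Counting distinct full assignments: branch {A=1, B=1, D=1, F=0} (C, E) contributes 4 new; branch {A=1, B=1, D=1, F=0} (C, E) contributes 0 new; branch {A=1, D=1, E=1} (B, C, F) contributes 6 new; branch {A=1, D=0, E=0, F=1} (B, C) contributes 4 new; branch {A=1, B=0, D=0, E=0} (C, F) contributes 2 new. Total: 16.

16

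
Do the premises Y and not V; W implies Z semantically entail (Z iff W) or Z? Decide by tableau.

Yes

Initial set: {(Y and not V); (W implies Z); not ((Z iff W) or Z)}.
(Y and not V): α-rule — add Y, not V.
not ((Z iff W) or Z): α-rule — add not (Z iff W), not Z.
(W implies Z): β-rule — branch into not W  //  Z.
  branch 1 (add not W):
    not (Z iff W): β-rule — branch into Z, not W  //  not Z, W.
      branch 1.1 (add Z, not W):
        × closes — contains both Z and not Z.
      branch 1.2 (add not Z, W):
        × closes — contains both W and not W.
  branch 2 (add Z):
    × closes — contains both Z and not Z.
All 3 branches close.
Every branch closed, so the premises entail the conclusion.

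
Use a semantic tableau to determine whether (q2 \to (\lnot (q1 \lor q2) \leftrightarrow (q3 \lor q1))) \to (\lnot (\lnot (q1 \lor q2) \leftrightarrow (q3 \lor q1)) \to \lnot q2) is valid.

Valid

Assume the negation and expand:
Initial set: {\lnot ((q2 \to (\lnot (q1 \lor q2) \leftrightarrow (q3 \lor q1))) \to (\lnot (\lnot (q1 \lor q2) \leftrightarrow (q3 \lor q1)) \to \lnot q2))}.
\lnot ((q2 \to (\lnot (q1 \lor q2) \leftrightarrow (q3 \lor q1))) \to (\lnot (\lnot (q1 \lor q2) \leftrightarrow (q3 \lor q1)) \to \lnot q2)): α-rule — add (q2 \to (\lnot (q1 \lor q2) \leftrightarrow (q3 \lor q1))), \lnot (\lnot (\lnot (q1 \lor q2) \leftrightarrow (q3 \lor q1)) \to \lnot q2).
\lnot (\lnot (\lnot (q1 \lor q2) \leftrightarrow (q3 \lor q1)) \to \lnot q2): α-rule — add \lnot (\lnot (q1 \lor q2) \leftrightarrow (q3 \lor q1)), \lnot \lnot q2.
(q2 \to (\lnot (q1 \lor q2) \leftrightarrow (q3 \lor q1))): β-rule — branch into \lnot q2  //  (\lnot (q1 \lor q2) \leftrightarrow (q3 \lor q1)).
  branch 1 (add \lnot q2):
    × closes — contains both q2 and \lnot q2.
  branch 2 (add (\lnot (q1 \lor q2) \leftrightarrow (q3 \lor q1))):
    \lnot (\lnot (q1 \lor q2) \leftrightarrow (q3 \lor q1)): β-rule — branch into \lnot (q1 \lor q2), \lnot (q3 \lor q1)  //  \lnot \lnot (q1 \lor q2), (q3 \lor q1).
      branch 2.1 (add \lnot (q1 \lor q2), \lnot (q3 \lor q1)):
        \lnot (q1 \lor q2): α-rule — add \lnot q1, \lnot q2.
        × closes — contains both q2 and \lnot q2.
      branch 2.2 (add \lnot \lnot (q1 \lor q2), (q3 \lor q1)):
        (\lnot (q1 \lor q2) \leftrightarrow (q3 \lor q1)): β-rule — branch into \lnot (q1 \lor q2), (q3 \lor q1)  //  \lnot \lnot (q1 \lor q2), \lnot (q3 \lor q1).
          branch 2.2.1 (add \lnot (q1 \lor q2), (q3 \lor q1)):
            \lnot (q1 \lor q2): α-rule — add \lnot q1, \lnot q2.
            × closes — contains both q2 and \lnot q2.
          branch 2.2.2 (add \lnot \lnot (q1 \lor q2), \lnot (q3 \lor q1)):
            \lnot (q3 \lor q1): α-rule — add \lnot q3, \lnot q1.
            \lnot \lnot (q1 \lor q2): β-rule — branch into q1  //  q2.
              branch 2.2.2.1 (add q1):
                × closes — contains both q1 and \lnot q1.
              branch 2.2.2.2 (add q2):
                (q3 \lor q1): β-rule — branch into q3  //  q1.
                  branch 2.2.2.2.1 (add q3):
                    × closes — contains both q3 and \lnot q3.
                  branch 2.2.2.2.2 (add q1):
                    × closes — contains both q1 and \lnot q1.
All 6 branches close.
Every branch closed, so the negation is unsatisfiable and the formula is valid.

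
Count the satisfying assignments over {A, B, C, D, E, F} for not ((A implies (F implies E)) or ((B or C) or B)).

2

Initial set: {not ((A implies (F implies E)) or ((B or C) or B))}.
not ((A implies (F implies E)) or ((B or C) or B)): α-rule — add not (A implies (F implies E)), not ((B or C) or B).
not (A implies (F implies E)): α-rule — add A, not (F implies E).
not ((B or C) or B): α-rule — add not (B or C), not B.
not (F implies E): α-rule — add F, not E.
not (B or C): α-rule — add not B, not C.
○ open, literals {A=T, B=F, C=F, E=F, F=T}.
0 branches closed, 1 open.
Each open branch fixes some atoms; the unmentioned ones are free. Counting distinct full assignments: branch {A=T, B=F, C=F, E=F, F=T} (D) contributes 2 new. Total: 2.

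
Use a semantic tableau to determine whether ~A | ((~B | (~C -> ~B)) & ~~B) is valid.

Not valid

Assume the negation and expand:
Initial set: {~(~A | ((~B | (~C -> ~B)) & ~~B))}.
~(~A | ((~B | (~C -> ~B)) & ~~B)): α-rule — add ~~A, ~((~B | (~C -> ~B)) & ~~B).
~((~B | (~C -> ~B)) & ~~B): β-rule — branch into ~(~B | (~C -> ~B))  //  ~~~B.
  branch 1 (add ~(~B | (~C -> ~B))):
    ~(~B | (~C -> ~B)): α-rule — add ~~B, ~(~C -> ~B).
    ~(~C -> ~B): α-rule — add ~C, ~~B.
    ○ open, literals {A=true, B=true, C=false}.
  branch 2 (add ~~~B):
    ~~~B: drop double negation, giving ~B.
    ○ open, literals {A=true, B=false}.
0 branches closed, 2 open.
An open branch gives a countermodel: A=true, B=true, C=false (unmentioned atoms arbitrary); under it the original formula is false.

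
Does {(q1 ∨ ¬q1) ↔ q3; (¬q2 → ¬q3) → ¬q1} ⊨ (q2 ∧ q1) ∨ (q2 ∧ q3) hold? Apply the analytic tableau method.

Initial set: {((q1 ∨ ¬q1) ↔ q3); ((¬q2 → ¬q3) → ¬q1); ¬((q2 ∧ q1) ∨ (q2 ∧ q3))}.
¬((q2 ∧ q1) ∨ (q2 ∧ q3)): α-rule — add ¬(q2 ∧ q1), ¬(q2 ∧ q3).
((q1 ∨ ¬q1) ↔ q3): β-rule — branch into (q1 ∨ ¬q1), q3  //  ¬(q1 ∨ ¬q1), ¬q3.
  branch 1 (add (q1 ∨ ¬q1), q3):
    ((¬q2 → ¬q3) → ¬q1): β-rule — branch into ¬(¬q2 → ¬q3)  //  ¬q1.
      branch 1.1 (add ¬(¬q2 → ¬q3)):
        ¬(¬q2 → ¬q3): α-rule — add ¬q2, ¬¬q3.
        ¬(q2 ∧ q1): β-rule — branch into ¬q2  //  ¬q1.
          branch 1.1.1 (add ¬q2):
            ¬(q2 ∧ q3): β-rule — branch into ¬q2  //  ¬q3.
              branch 1.1.1.1 (add ¬q2):
                (q1 ∨ ¬q1): β-rule — branch into q1  //  ¬q1.
                  branch 1.1.1.1.1 (add q1):
                    ○ open, literals {q1=T, q2=F, q3=T}.
                  branch 1.1.1.1.2 (add ¬q1):
                    ○ open, literals {q1=F, q2=F, q3=T}.
              branch 1.1.1.2 (add ¬q3):
                × closes — contains both q3 and ¬q3.
          branch 1.1.2 (add ¬q1):
            ¬(q2 ∧ q3): β-rule — branch into ¬q2  //  ¬q3.
              branch 1.1.2.1 (add ¬q2):
                (q1 ∨ ¬q1): β-rule — branch into q1  //  ¬q1.
                  branch 1.1.2.1.1 (add q1):
                    × closes — contains both q1 and ¬q1.
                  branch 1.1.2.1.2 (add ¬q1):
                    ○ open, literals {q1=F, q2=F, q3=T}.
              branch 1.1.2.2 (add ¬q3):
                × closes — contains both q3 and ¬q3.
      branch 1.2 (add ¬q1):
        ¬(q2 ∧ q1): β-rule — branch into ¬q2  //  ¬q1.
          branch 1.2.1 (add ¬q2):
            ¬(q2 ∧ q3): β-rule — branch into ¬q2  //  ¬q3.
              branch 1.2.1.1 (add ¬q2):
                (q1 ∨ ¬q1): β-rule — branch into q1  //  ¬q1.
                  branch 1.2.1.1.1 (add q1):
                    × closes — contains both q1 and ¬q1.
                  branch 1.2.1.1.2 (add ¬q1):
                    ○ open, literals {q1=F, q2=F, q3=T}.
              branch 1.2.1.2 (add ¬q3):
                × closes — contains both q3 and ¬q3.
          branch 1.2.2 (add ¬q1):
            ¬(q2 ∧ q3): β-rule — branch into ¬q2  //  ¬q3.
              branch 1.2.2.1 (add ¬q2):
                (q1 ∨ ¬q1): β-rule — branch into q1  //  ¬q1.
                  branch 1.2.2.1.1 (add q1):
                    × closes — contains both q1 and ¬q1.
                  branch 1.2.2.1.2 (add ¬q1):
                    ○ open, literals {q1=F, q2=F, q3=T}.
              branch 1.2.2.2 (add ¬q3):
                × closes — contains both q3 and ¬q3.
  branch 2 (add ¬(q1 ∨ ¬q1), ¬q3):
    ¬(q1 ∨ ¬q1): α-rule — add ¬q1, ¬¬q1.
    × closes — contains both q1 and ¬q1.
8 branches closed, 5 open.
An open branch gives a countermodel: q1=T, q2=F, q3=T (unmentioned atoms arbitrary); the premises hold there but the conclusion fails.

No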